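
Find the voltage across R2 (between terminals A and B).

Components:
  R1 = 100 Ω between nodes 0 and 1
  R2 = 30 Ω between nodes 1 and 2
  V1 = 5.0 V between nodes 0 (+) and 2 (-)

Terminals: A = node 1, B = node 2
R1 and R2 are in series across V1 (node 0 → node 1 → node 2), and the output A–B is taken across R2, so this is a voltage divider.
Series current: I = V1/(R1 + R2) = 5/(100 + 30) = 5/130 = 0.03846 A
V_R2 = I × R2 = V1 × R2/(R1 + R2) = 5 × 30/130 = 1.154 V

Final answer: 1.154 V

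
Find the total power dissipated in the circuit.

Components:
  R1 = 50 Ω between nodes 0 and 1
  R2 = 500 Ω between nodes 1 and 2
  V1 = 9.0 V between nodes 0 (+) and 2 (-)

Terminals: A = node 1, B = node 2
Nodal analysis, taking node 2 as the 0 V reference.
Source V1 fixes V_0 = 9 V.
KCL at each unknown node (sum of currents leaving = 0; resistances in Ω):
  Node 1: (V_1 - 9)/50 + (V_1 - 0)/500 = 0
Collecting terms: 0.022 × V_1 = 0.18  =>  V_1 = 8.182 V
Power in each resistor, P = (ΔV)²/R:
  P_R1 = (9 - 8.182)²/50 = 0.01339 W
  P_R2 = (8.182 - 0)²/500 = 0.1339 W
P_total = P_R1 + P_R2 = 0.1473 W

Final answer: 0.1473 W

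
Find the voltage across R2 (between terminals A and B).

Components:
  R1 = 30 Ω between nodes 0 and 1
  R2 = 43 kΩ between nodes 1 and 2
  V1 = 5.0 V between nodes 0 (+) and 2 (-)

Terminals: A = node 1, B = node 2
R1 and R2 are in series across V1 (node 0 → node 1 → node 2), and the output A–B is taken across R2, so this is a voltage divider.
Series current: I = V1/(R1 + R2) = 5/(30 + 43000) = 5/43030 = 0.0001162 A
V_R2 = I × R2 = V1 × R2/(R1 + R2) = 5 × 43000/43030 = 4.997 V

Final answer: 4.997 V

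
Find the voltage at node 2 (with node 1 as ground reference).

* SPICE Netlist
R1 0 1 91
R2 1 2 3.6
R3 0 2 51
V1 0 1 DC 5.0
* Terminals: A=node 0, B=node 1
Nodal analysis, taking node 1 as the 0 V reference.
Source V1 fixes V_0 = 5 V.
KCL at each unknown node (sum of currents leaving = 0; resistances in Ω):
  Node 2: (V_2 - 0)/3.6 + (V_2 - 5)/51 = 0
Collecting terms: 0.2974 × V_2 = 0.09804  =>  V_2 = 0.3297 V
The requested potential is V_2 = 0.3297 V.

Final answer: V_2 = 0.3297 V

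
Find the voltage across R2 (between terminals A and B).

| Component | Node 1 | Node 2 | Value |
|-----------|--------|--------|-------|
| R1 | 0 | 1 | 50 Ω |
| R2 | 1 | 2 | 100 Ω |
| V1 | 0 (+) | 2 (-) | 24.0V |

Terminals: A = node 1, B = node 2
R1 and R2 are in series across V1 (node 0 → node 1 → node 2), and the output A–B is taken across R2, so this is a voltage divider.
Series current: I = V1/(R1 + R2) = 24/(50 + 100) = 24/150 = 0.16 A
V_R2 = I × R2 = V1 × R2/(R1 + R2) = 24 × 100/150 = 16 V

Final answer: 16 V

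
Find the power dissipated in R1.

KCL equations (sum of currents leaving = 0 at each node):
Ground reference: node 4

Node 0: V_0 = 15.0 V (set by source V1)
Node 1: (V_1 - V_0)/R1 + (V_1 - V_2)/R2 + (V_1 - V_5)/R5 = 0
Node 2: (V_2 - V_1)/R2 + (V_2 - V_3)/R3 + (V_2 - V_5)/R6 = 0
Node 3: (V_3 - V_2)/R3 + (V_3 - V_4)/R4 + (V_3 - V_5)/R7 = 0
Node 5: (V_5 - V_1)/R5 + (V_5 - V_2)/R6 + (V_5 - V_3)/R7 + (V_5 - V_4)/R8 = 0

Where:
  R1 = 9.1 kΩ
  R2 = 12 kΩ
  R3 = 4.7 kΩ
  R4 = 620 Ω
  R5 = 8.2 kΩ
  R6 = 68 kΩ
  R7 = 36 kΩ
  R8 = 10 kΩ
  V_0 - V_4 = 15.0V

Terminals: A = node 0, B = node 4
Nodal analysis, taking node 4 as the 0 V reference.
Source V1 fixes V_0 = 15 V.
KCL at each unknown node (sum of currents leaving = 0; resistances in Ω):
  Node 1: (V_1 - 15)/9100 + (V_1 - V_2)/12000 + (V_1 - V_5)/8200 = 0
  Node 2: (V_2 - V_1)/12000 + (V_2 - V_3)/4700 + (V_2 - V_5)/68000 = 0
  Node 3: (V_3 - V_2)/4700 + (V_3 - 0)/620 + (V_3 - V_5)/36000 = 0
  Node 5: (V_5 - V_1)/8200 + (V_5 - V_2)/68000 + (V_5 - V_3)/36000 + (V_5 - 0)/10000 = 0
Collecting terms (coefficients in siemens):
  0.0003152·V_1 - 0.00008333·V_2 - 0.000122·V_5 = 0.001648
  0.0003108·V_2 - 0.00008333·V_1 - 0.0002128·V_3 - 0.00001471·V_5 = 0
  0.001853·V_3 - 0.0002128·V_2 - 0.00002778·V_5 = 0
  0.0002644·V_5 - 0.000122·V_1 - 0.00001471·V_2 - 0.00002778·V_3 = 0
Solving these 4 simultaneous equations (Gaussian elimination) gives:
  V_1 = 7.185 V, V_2 = 2.308 V, V_3 = 0.317 V, V_5 = 3.475 V
I_R1 = (V_0 - V_1)/R1 = (15 - 7.185)/9100 = 0.0008588 A
P_R1 = I_R1² × R1 = (0.0008588)² × 9100 = 0.006712 W

Final answer: 0.006712 W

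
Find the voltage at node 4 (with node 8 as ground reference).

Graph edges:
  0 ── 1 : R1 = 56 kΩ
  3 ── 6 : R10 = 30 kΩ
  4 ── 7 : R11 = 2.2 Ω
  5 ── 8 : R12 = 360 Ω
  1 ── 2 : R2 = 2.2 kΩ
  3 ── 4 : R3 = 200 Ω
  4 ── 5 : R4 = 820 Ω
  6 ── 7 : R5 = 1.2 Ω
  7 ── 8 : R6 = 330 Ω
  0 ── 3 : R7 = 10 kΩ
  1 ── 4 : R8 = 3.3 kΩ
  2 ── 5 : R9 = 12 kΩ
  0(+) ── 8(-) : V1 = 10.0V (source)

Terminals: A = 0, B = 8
Nodal analysis, taking node 8 as the 0 V reference.
Source V1 fixes V_0 = 10 V.
KCL at each unknown node (sum of currents leaving = 0; resistances in Ω):
  Node 1: (V_1 - 10)/56000 + (V_1 - V_2)/2200 + (V_1 - V_4)/3300 = 0
  Node 2: (V_2 - V_1)/2200 + (V_2 - V_5)/12000 = 0
  Node 3: (V_3 - V_4)/200 + (V_3 - 10)/10000 + (V_3 - V_6)/30000 = 0
  Node 4: (V_4 - V_3)/200 + (V_4 - V_5)/820 + (V_4 - V_1)/3300 + (V_4 - V_7)/2.2 = 0
  Node 5: (V_5 - V_4)/820 + (V_5 - V_2)/12000 + (V_5 - 0)/360 = 0
  Node 6: (V_6 - V_7)/1.2 + (V_6 - V_3)/30000 = 0
  Node 7: (V_7 - V_6)/1.2 + (V_7 - 0)/330 + (V_7 - V_4)/2.2 = 0
Collecting terms (coefficients in siemens):
  0.0007754·V_1 - 0.0004545·V_2 - 0.000303·V_4 = 0.0001786
  0.0005379·V_2 - 0.0004545·V_1 - 0.00008333·V_5 = 0
  0.005133·V_3 - 0.005·V_4 - 0.00003333·V_6 = 0.001
  0.4611·V_4 - 0.000303·V_1 - 0.005·V_3 - 0.00122·V_5 - 0.4545·V_7 = 0
  0.004081·V_5 - 0.00008333·V_2 - 0.00122·V_4 = 0
  0.8334·V_6 - 0.00003333·V_3 - 0.8333·V_7 = 0
  1.291·V_7 - 0.4545·V_4 - 0.8333·V_6 = 0
Solving these 7 simultaneous equations (Gaussian elimination) gives:
  V_1 = 0.6925 V, V_2 = 0.6002 V, V_3 = 0.4718 V, V_4 = 0.2825 V
  V_5 = 0.09669 V, V_6 = 0.2807 V, V_7 = 0.2806 V
The requested potential is V_4 = 0.2825 V.

Final answer: V_4 = 0.2825 V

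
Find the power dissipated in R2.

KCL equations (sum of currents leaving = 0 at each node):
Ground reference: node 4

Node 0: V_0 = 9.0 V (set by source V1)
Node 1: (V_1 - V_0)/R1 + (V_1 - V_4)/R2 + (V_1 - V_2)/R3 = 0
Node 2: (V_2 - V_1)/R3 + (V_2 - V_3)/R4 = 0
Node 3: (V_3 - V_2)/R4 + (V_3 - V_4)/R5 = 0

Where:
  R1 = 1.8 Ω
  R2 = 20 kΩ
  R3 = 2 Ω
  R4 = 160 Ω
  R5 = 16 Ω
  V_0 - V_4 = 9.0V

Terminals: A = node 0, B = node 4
Nodal analysis, taking node 4 as the 0 V reference.
Source V1 fixes V_0 = 9 V.
KCL at each unknown node (sum of currents leaving = 0; resistances in Ω):
  Node 1: (V_1 - 9)/1.8 + (V_1 - 0)/20000 + (V_1 - V_2)/2 = 0
  Node 2: (V_2 - V_1)/2 + (V_2 - V_3)/160 = 0
  Node 3: (V_3 - V_2)/160 + (V_3 - 0)/16 = 0
Collecting terms (coefficients in siemens):
  1.056·V_1 - 0.5·V_2 = 5
  0.5062·V_2 - 0.5·V_1 - 0.00625·V_3 = 0
  0.06875·V_3 - 0.00625·V_2 = 0
Solving these 3 simultaneous equations (Gaussian elimination) gives:
  V_1 = 8.909 V, V_2 = 8.809 V, V_3 = 0.8008 V
I_R2 = (V_1 - V_4)/R2 = (8.909 - 0)/20000 = 0.0004455 A
P_R2 = I_R2² × R2 = (0.0004455)² × 20000 = 0.003969 W

Final answer: 0.003969 W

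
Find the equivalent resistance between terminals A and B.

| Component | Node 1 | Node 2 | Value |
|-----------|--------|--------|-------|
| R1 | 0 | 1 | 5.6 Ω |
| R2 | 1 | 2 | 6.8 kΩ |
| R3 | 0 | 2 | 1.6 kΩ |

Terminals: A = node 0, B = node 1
Reduce the network between node 0 (A) and node 1 (B) by series/parallel combination:
  Rs1 = R3 + R2 (series, joined only at node 2) = 1600 + 6800 = 8400 Ω
  Rp1 = R1 ‖ Rs1 (parallel, both between nodes 0 and 1) = 1/(1/5.6 + 1/8400) = 5.596 Ω
R_eq = 5.596 Ω

Final answer: 5.596 Ω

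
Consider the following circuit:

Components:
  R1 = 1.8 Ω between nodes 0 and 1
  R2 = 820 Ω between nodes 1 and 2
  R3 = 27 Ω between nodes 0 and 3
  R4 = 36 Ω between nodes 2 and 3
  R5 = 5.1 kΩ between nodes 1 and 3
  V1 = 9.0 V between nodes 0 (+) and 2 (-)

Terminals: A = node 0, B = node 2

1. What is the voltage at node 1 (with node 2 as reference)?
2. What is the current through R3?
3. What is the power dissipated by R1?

Nodal analysis, taking node 2 as the 0 V reference.
Source V1 fixes V_0 = 9 V.
KCL at each unknown node (sum of currents leaving = 0; resistances in Ω):
  Node 1: (V_1 - 9)/1.8 + (V_1 - 0)/820 + (V_1 - V_3)/5100 = 0
  Node 3: (V_3 - 9)/27 + (V_3 - 0)/36 + (V_3 - V_1)/5100 = 0
Collecting terms (coefficients in siemens):
  0.557·V_1 - 0.0001961·V_3 = 5
  0.06501·V_3 - 0.0001961·V_1 = 0.3333
Determinant D = (0.557)(0.06501) - (-0.0001961)(-0.0001961) = 0.03621
V_1 = [(5)(0.06501) - (-0.0001961)(0.3333)]/D = 8.979 V
V_3 = [(0.557)(0.3333) - (5)(-0.0001961)]/D = 5.154 V
Part 1:
  Read off the nodal solution: V_1 = 8.979 V
Part 2:
  I_R3 = (V_0 - V_3)/R3 = (9 - 5.154)/27 = 0.1424 A
  Magnitude: I_R3 = 0.1424 A
Part 3:
  I_R1 = (V_0 - V_1)/R1 = (9 - 8.979)/1.8 = 0.0117 A
  P_R1 = I_R1² × R1 = (0.0117)² × 1.8 = 0.0002464 W

Final answers:
1. V_1 = 8.979 V
2. I_R3 = 0.1424 A
3. P_R1 = 0.0002464 W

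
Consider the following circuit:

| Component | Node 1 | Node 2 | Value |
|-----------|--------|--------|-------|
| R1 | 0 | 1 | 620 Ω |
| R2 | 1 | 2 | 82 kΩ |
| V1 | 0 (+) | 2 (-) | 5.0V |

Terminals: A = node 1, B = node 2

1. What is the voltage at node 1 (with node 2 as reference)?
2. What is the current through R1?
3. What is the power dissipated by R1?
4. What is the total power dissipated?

Nodal analysis, taking node 2 as the 0 V reference.
Source V1 fixes V_0 = 5 V.
KCL at each unknown node (sum of currents leaving = 0; resistances in Ω):
  Node 1: (V_1 - 5)/620 + (V_1 - 0)/82000 = 0
Collecting terms: 0.001625 × V_1 = 0.008065  =>  V_1 = 4.962 V
Part 1:
  Read off the nodal solution: V_1 = 4.962 V
Part 2:
  I_R1 = (V_0 - V_1)/R1 = (5 - 4.962)/620 = 0.00006052 A
  Magnitude: I_R1 = 0.00006052 A
Part 3:
  I_R1 = (V_0 - V_1)/R1 = (5 - 4.962)/620 = 0.00006052 A
  P_R1 = I_R1² × R1 = (0.00006052)² × 620 = 0.000002271 W
Part 4:
  Power in each resistor, P = (ΔV)²/R:
    P_R1 = (5 - 4.962)²/620 = 0.000002271 W
    P_R2 = (4.962 - 0)²/82000 = 0.0003003 W
  P_total = P_R1 + P_R2 = 0.0003026 W

Final answers:
1. V_1 = 4.962 V
2. I_R1 = 6.052e-05 A
3. P_R1 = 2.271e-06 W
4. P_total = 0.0003026 W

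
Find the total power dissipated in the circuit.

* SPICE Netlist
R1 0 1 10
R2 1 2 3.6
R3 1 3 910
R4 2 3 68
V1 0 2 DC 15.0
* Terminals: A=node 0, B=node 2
Nodal analysis, taking node 2 as the 0 V reference.
Source V1 fixes V_0 = 15 V.
KCL at each unknown node (sum of currents leaving = 0; resistances in Ω):
  Node 1: (V_1 - 15)/10 + (V_1 - 0)/3.6 + (V_1 - V_3)/910 = 0
  Node 3: (V_3 - V_1)/910 + (V_3 - 0)/68 = 0
Collecting terms (coefficients in siemens):
  0.3789·V_1 - 0.001099·V_3 = 1.5
  0.0158·V_3 - 0.001099·V_1 = 0
Determinant D = (0.3789)(0.0158) - (-0.001099)(-0.001099) = 0.005987
V_1 = [(1.5)(0.0158) - (-0.001099)(0)]/D = 3.96 V
V_3 = [(0.3789)(0) - (1.5)(-0.001099)]/D = 0.2753 V
Power in each resistor, P = (ΔV)²/R:
  P_R1 = (15 - 3.96)²/10 = 12.19 W
  P_R2 = (3.96 - 0)²/3.6 = 4.356 W
  P_R3 = (3.96 - 0.2753)²/910 = 0.01492 W
  P_R4 = (0 - 0.2753)²/68 = 0.001115 W
P_total = P_R1 + P_R2 + P_R3 + P_R4 = 16.56 W

Final answer: 16.56 W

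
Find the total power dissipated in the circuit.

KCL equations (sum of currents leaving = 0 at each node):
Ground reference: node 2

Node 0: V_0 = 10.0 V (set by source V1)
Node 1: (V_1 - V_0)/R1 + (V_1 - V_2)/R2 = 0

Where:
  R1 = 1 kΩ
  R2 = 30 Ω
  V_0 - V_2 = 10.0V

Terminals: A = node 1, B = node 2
Nodal analysis, taking node 2 as the 0 V reference.
Source V1 fixes V_0 = 10 V.
KCL at each unknown node (sum of currents leaving = 0; resistances in Ω):
  Node 1: (V_1 - 10)/1000 + (V_1 - 0)/30 = 0
Collecting terms: 0.03433 × V_1 = 0.01  =>  V_1 = 0.2913 V
Power in each resistor, P = (ΔV)²/R:
  P_R1 = (10 - 0.2913)²/1000 = 0.09426 W
  P_R2 = (0.2913 - 0)²/30 = 0.002828 W
P_total = P_R1 + P_R2 = 0.09709 W

Final answer: 0.09709 W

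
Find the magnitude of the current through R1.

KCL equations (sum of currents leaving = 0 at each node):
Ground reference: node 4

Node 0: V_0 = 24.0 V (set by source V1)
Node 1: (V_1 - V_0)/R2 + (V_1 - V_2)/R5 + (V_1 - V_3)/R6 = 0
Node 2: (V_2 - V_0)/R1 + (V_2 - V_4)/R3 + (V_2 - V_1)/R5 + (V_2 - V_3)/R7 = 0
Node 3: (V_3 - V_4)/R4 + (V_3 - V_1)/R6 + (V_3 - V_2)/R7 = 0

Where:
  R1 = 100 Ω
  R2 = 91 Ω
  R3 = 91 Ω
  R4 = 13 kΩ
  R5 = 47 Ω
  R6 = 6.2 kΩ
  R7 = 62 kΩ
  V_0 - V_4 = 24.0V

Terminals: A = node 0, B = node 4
Nodal analysis, taking node 4 as the 0 V reference.
Source V1 fixes V_0 = 24 V.
KCL at each unknown node (sum of currents leaving = 0; resistances in Ω):
  Node 1: (V_1 - 24)/91 + (V_1 - V_2)/47 + (V_1 - V_3)/6200 = 0
  Node 2: (V_2 - 24)/100 + (V_2 - 0)/91 + (V_2 - V_1)/47 + (V_2 - V_3)/62000 = 0
  Node 3: (V_3 - 0)/13000 + (V_3 - V_1)/6200 + (V_3 - V_2)/62000 = 0
Collecting terms (coefficients in siemens):
  0.03243·V_1 - 0.02128·V_2 - 0.0001613·V_3 = 0.2637
  0.04228·V_2 - 0.02128·V_1 - 0.00001613·V_3 = 0.24
  0.0002543·V_3 - 0.0001613·V_1 - 0.00001613·V_2 = 0
Solving these 3 simultaneous equations (Gaussian elimination) gives:
  V_1 = 17.8 V, V_2 = 14.64 V, V_3 = 12.21 V
I_R1 = (V_0 - V_2)/R1 = (24 - 14.64)/100 = 0.09363 A
|I_R1| = 0.09363 A

Final answer: |I_R1| = 0.09363 A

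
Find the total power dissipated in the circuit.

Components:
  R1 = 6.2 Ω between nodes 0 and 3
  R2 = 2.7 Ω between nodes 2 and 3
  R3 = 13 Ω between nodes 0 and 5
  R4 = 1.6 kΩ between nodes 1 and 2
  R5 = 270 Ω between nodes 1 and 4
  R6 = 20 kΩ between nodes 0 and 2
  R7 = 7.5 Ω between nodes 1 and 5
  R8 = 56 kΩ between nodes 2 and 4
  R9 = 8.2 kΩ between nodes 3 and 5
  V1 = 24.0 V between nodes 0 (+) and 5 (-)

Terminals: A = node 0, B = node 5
Nodal analysis, taking node 5 as the 0 V reference.
Source V1 fixes V_0 = 24 V.
KCL at each unknown node (sum of currents leaving = 0; resistances in Ω):
  Node 1: (V_1 - V_2)/1600 + (V_1 - V_4)/270 + (V_1 - 0)/7.5 = 0
  Node 2: (V_2 - V_3)/2.7 + (V_2 - V_1)/1600 + (V_2 - 24)/20000 + (V_2 - V_4)/56000 = 0
  Node 3: (V_3 - 24)/6.2 + (V_3 - V_2)/2.7 + (V_3 - 0)/8200 = 0
  Node 4: (V_4 - V_1)/270 + (V_4 - V_2)/56000 = 0
Collecting terms (coefficients in siemens):
  0.1377·V_1 - 0.000625·V_2 - 0.003704·V_4 = 0
  0.3711·V_2 - 0.000625·V_1 - 0.3704·V_3 - 0.00001786·V_4 = 0.0012
  0.5318·V_3 - 0.3704·V_2 = 3.871
  0.003722·V_4 - 0.003704·V_1 - 0.00001786·V_2 = 0
Solving these 4 simultaneous equations (Gaussian elimination) gives:
  V_1 = 0.1144 V, V_2 = 23.85 V, V_3 = 23.89 V, V_4 = 0.2283 V
Power in each resistor, P = (ΔV)²/R:
  P_R1 = (24 - 23.89)²/6.2 = 0.002045 W
  P_R2 = (23.85 - 23.89)²/2.7 = 0.0006276 W
  P_R3 = (24 - 0)²/13 = 44.31 W
  P_R4 = (0.1144 - 23.85)²/1600 = 0.352 W
  P_R5 = (0.1144 - 0.2283)²/270 = 0.00004803 W
  P_R6 = (24 - 23.85)²/20000 = 0.000001182 W
  P_R7 = (0.1144 - 0)²/7.5 = 0.001745 W
  P_R8 = (23.85 - 0.2283)²/56000 = 0.009961 W
  P_R9 = (23.89 - 0)²/8200 = 0.06959 W
P_total = P_R1 + P_R2 + P_R3 + P_R4 + P_R5 + P_R6 + P_R7 + P_R8 + P_R9 = 44.74 W

Final answer: 44.74 W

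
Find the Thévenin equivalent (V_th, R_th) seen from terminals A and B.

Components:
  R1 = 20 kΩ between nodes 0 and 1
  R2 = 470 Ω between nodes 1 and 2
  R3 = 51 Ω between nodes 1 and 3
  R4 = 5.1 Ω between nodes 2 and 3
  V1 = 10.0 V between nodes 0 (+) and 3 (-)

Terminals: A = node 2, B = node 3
Step 1 — V_th is the open-circuit voltage V_A - V_B (nothing connected across the terminals).
Nodal analysis, taking node 3 as the 0 V reference.
Source V1 fixes V_0 = 10 V.
KCL at each unknown node (sum of currents leaving = 0; resistances in Ω):
  Node 1: (V_1 - 10)/20000 + (V_1 - V_2)/470 + (V_1 - 0)/51 = 0
  Node 2: (V_2 - V_1)/470 + (V_2 - 0)/5.1 = 0
Collecting terms (coefficients in siemens):
  0.02179·V_1 - 0.002128·V_2 = 0.0005
  0.1982·V_2 - 0.002128·V_1 = 0
Determinant D = (0.02179)(0.1982) - (-0.002128)(-0.002128) = 0.004313
V_1 = [(0.0005)(0.1982) - (-0.002128)(0)]/D = 0.02298 V
V_2 = [(0.02179)(0) - (0.0005)(-0.002128)]/D = 0.0002466 V
V_th = V_2 - V_3 = 0.0002466 - 0 = 0.0002466 V
Step 2 — R_th: zero the source — replace V1 by a short circuit (node 3 merges into node 0) — and find the resistance seen between A (node 2) and B (node 0).
Reduce the network between node 2 (A) and node 0 (B) by series/parallel combination:
  Rp1 = R1 ‖ R3 (parallel, both between nodes 0 and 1) = 1/(1/20000 + 1/51) = 50.87 Ω
  Rs1 = R2 + Rp1 (series, joined only at node 1) = 470 + 50.87 = 520.9 Ω
  Rp2 = R4 ‖ Rs1 (parallel, both between nodes 0 and 2) = 1/(1/5.1 + 1/520.9) = 5.051 Ω
R_th = 5.051 Ω

Final answer: V_th = 0.0002466 V, R_th = 5.051 Ω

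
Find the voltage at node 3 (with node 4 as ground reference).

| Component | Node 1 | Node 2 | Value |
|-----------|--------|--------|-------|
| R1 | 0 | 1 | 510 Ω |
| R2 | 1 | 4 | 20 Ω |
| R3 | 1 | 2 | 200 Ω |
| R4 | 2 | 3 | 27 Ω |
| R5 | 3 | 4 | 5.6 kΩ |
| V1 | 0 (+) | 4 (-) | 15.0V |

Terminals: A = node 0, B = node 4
Nodal analysis, taking node 4 as the 0 V reference.
Source V1 fixes V_0 = 15 V.
KCL at each unknown node (sum of currents leaving = 0; resistances in Ω):
  Node 1: (V_1 - 15)/510 + (V_1 - 0)/20 + (V_1 - V_2)/200 = 0
  Node 2: (V_2 - V_1)/200 + (V_2 - V_3)/27 = 0
  Node 3: (V_3 - V_2)/27 + (V_3 - 0)/5600 = 0
Collecting terms (coefficients in siemens):
  0.05696·V_1 - 0.005·V_2 = 0.02941
  0.04204·V_2 - 0.005·V_1 - 0.03704·V_3 = 0
  0.03722·V_3 - 0.03704·V_2 = 0
Solving these 3 simultaneous equations (Gaussian elimination) gives:
  V_1 = 0.5642 V, V_2 = 0.5448 V, V_3 = 0.5422 V
The requested potential is V_3 = 0.5422 V.

Final answer: V_3 = 0.5422 V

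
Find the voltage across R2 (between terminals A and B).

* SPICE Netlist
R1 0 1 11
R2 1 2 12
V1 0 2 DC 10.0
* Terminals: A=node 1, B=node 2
R1 and R2 are in series across V1 (node 0 → node 1 → node 2), and the output A–B is taken across R2, so this is a voltage divider.
Series current: I = V1/(R1 + R2) = 10/(11 + 12) = 10/23 = 0.4348 A
V_R2 = I × R2 = V1 × R2/(R1 + R2) = 10 × 12/23 = 5.217 V

Final answer: 5.217 V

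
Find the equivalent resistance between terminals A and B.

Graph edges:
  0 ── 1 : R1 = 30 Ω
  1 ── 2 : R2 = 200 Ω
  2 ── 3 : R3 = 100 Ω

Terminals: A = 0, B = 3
Reduce the network between node 0 (A) and node 3 (B) by series/parallel combination:
  Rs1 = R1 + R2 (series, joined only at node 1) = 30 + 200 = 230 Ω
  Rs2 = R3 + Rs1 (series, joined only at node 2) = 100 + 230 = 330 Ω
R_eq = 330 Ω

Final answer: 330 Ω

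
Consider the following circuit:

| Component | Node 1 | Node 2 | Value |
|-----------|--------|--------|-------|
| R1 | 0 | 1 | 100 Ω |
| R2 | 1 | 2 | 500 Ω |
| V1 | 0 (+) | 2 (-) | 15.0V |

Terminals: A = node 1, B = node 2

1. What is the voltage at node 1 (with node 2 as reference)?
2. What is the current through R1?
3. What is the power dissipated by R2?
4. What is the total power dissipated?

Nodal analysis, taking node 2 as the 0 V reference.
Source V1 fixes V_0 = 15 V.
KCL at each unknown node (sum of currents leaving = 0; resistances in Ω):
  Node 1: (V_1 - 15)/100 + (V_1 - 0)/500 = 0
Collecting terms: 0.012 × V_1 = 0.15  =>  V_1 = 12.5 V
Part 1:
  Read off the nodal solution: V_1 = 12.5 V
Part 2:
  I_R1 = (V_0 - V_1)/R1 = (15 - 12.5)/100 = 0.025 A
  Magnitude: I_R1 = 0.025 A
Part 3:
  I_R2 = (V_1 - V_2)/R2 = (12.5 - 0)/500 = 0.025 A
  P_R2 = I_R2² × R2 = (0.025)² × 500 = 0.3125 W
Part 4:
  Power in each resistor, P = (ΔV)²/R:
    P_R1 = (15 - 12.5)²/100 = 0.0625 W
    P_R2 = (12.5 - 0)²/500 = 0.3125 W
  P_total = P_R1 + P_R2 = 0.375 W

Final answers:
1. V_1 = 12.5 V
2. I_R1 = 0.025 A
3. P_R2 = 0.3125 W
4. P_total = 0.375 W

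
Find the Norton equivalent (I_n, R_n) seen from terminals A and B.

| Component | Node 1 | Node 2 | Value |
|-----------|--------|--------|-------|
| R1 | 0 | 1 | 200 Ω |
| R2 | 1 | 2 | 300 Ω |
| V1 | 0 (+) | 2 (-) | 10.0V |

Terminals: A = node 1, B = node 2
Find the Thévenin equivalent first; then I_n = V_th/R_th and R_n = R_th.
Step 1 — V_th is the open-circuit voltage V_A - V_B (nothing connected across the terminals).
Nodal analysis, taking node 2 as the 0 V reference.
Source V1 fixes V_0 = 10 V.
KCL at each unknown node (sum of currents leaving = 0; resistances in Ω):
  Node 1: (V_1 - 10)/200 + (V_1 - 0)/300 = 0
Collecting terms: 0.008333 × V_1 = 0.05  =>  V_1 = 6 V
V_th = V_1 - V_2 = 6 - 0 = 6 V
Step 2 — R_th: zero the source — replace V1 by a short circuit (node 2 merges into node 0) — and find the resistance seen between A (node 1) and B (node 0).
Reduce the network between node 1 (A) and node 0 (B) by series/parallel combination:
  Rp1 = R1 ‖ R2 (parallel, both between nodes 0 and 1) = 1/(1/200 + 1/300) = 120 Ω
R_th = 120 Ω
I_n = V_th/R_th = 6/120 = 0.05 A, and R_n = R_th = 120 Ω

Final answer: I_n = 0.05 A, R_n = 120 Ω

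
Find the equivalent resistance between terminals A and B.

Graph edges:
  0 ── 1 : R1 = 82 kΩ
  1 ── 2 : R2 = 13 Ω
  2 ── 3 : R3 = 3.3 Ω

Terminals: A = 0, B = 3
Reduce the network between node 0 (A) and node 3 (B) by series/parallel combination:
  Rs1 = R1 + R2 (series, joined only at node 1) = 82000 + 13 = 82010 Ω
  Rs2 = R3 + Rs1 (series, joined only at node 2) = 3.3 + 82010 = 82020 Ω
R_eq = 82.02 kΩ

Final answer: 82.02 kΩ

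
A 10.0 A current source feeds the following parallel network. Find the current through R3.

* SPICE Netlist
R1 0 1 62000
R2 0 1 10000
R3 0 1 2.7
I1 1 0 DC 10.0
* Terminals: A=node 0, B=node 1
All resistors sit directly between nodes 0 and 1, so they are in parallel and share one voltage V; the full source current 10 A splits among them.
1/R_par = 1/62000 + 1/10000 + 1/2.7 = 0.3705 S  =>  R_par = 2.699 Ω
V = I × R_par = 10 × 2.699 = 26.99 V
I_R3 = V/R3 = 26.99/2.7 = 9.997 A

Final answer: 9.997 A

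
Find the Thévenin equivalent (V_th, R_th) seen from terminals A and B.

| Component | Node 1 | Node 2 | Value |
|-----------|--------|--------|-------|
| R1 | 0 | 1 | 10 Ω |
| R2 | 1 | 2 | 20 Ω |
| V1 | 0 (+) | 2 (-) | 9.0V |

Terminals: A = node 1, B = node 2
Step 1 — V_th is the open-circuit voltage V_A - V_B (nothing connected across the terminals).
Nodal analysis, taking node 2 as the 0 V reference.
Source V1 fixes V_0 = 9 V.
KCL at each unknown node (sum of currents leaving = 0; resistances in Ω):
  Node 1: (V_1 - 9)/10 + (V_1 - 0)/20 = 0
Collecting terms: 0.15 × V_1 = 0.9  =>  V_1 = 6 V
V_th = V_1 - V_2 = 6 - 0 = 6 V
Step 2 — R_th: zero the source — replace V1 by a short circuit (node 2 merges into node 0) — and find the resistance seen between A (node 1) and B (node 0).
Reduce the network between node 1 (A) and node 0 (B) by series/parallel combination:
  Rp1 = R1 ‖ R2 (parallel, both between nodes 0 and 1) = 1/(1/10 + 1/20) = 6.667 Ω
R_th = 6.667 Ω

Final answer: V_th = 6 V, R_th = 6.667 Ω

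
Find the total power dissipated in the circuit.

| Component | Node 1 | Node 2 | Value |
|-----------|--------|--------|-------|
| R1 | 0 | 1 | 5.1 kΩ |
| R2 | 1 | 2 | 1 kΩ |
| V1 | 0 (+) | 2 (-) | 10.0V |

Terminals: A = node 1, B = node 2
Nodal analysis, taking node 2 as the 0 V reference.
Source V1 fixes V_0 = 10 V.
KCL at each unknown node (sum of currents leaving = 0; resistances in Ω):
  Node 1: (V_1 - 10)/5100 + (V_1 - 0)/1000 = 0
Collecting terms: 0.001196 × V_1 = 0.001961  =>  V_1 = 1.639 V
Power in each resistor, P = (ΔV)²/R:
  P_R1 = (10 - 1.639)²/5100 = 0.01371 W
  P_R2 = (1.639 - 0)²/1000 = 0.002687 W
P_total = P_R1 + P_R2 = 0.01639 W

Final answer: 0.01639 W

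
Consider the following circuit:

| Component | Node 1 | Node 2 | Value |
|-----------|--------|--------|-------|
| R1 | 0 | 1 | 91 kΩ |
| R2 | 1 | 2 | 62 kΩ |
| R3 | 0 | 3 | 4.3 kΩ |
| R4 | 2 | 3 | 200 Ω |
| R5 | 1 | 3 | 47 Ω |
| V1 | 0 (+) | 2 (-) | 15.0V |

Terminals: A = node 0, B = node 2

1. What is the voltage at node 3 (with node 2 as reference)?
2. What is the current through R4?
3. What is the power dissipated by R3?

Nodal analysis, taking node 2 as the 0 V reference.
Source V1 fixes V_0 = 15 V.
KCL at each unknown node (sum of currents leaving = 0; resistances in Ω):
  Node 1: (V_1 - 15)/91000 + (V_1 - 0)/62000 + (V_1 - V_3)/47 = 0
  Node 3: (V_3 - 15)/4300 + (V_3 - 0)/200 + (V_3 - V_1)/47 = 0
Collecting terms (coefficients in siemens):
  0.0213·V_1 - 0.02128·V_3 = 0.0001648
  0.02651·V_3 - 0.02128·V_1 = 0.003488
Determinant D = (0.0213)(0.02651) - (-0.02128)(-0.02128) = 0.000112
V_1 = [(0.0001648)(0.02651) - (-0.02128)(0.003488)]/D = 0.7014 V
V_3 = [(0.0213)(0.003488) - (0.0001648)(-0.02128)]/D = 0.6945 V
Part 1:
  Read off the nodal solution: V_3 = 0.6945 V
Part 2:
  I_R4 = (V_2 - V_3)/R4 = (0 - 0.6945)/200 = -0.003473 A
  Magnitude: I_R4 = 0.003473 A
Part 3:
  I_R3 = (V_0 - V_3)/R3 = (15 - 0.6945)/4300 = 0.003327 A
  P_R3 = I_R3² × R3 = (0.003327)² × 4300 = 0.04759 W

Final answers:
1. V_3 = 0.6945 V
2. I_R4 = 0.003473 A
3. P_R3 = 0.04759 W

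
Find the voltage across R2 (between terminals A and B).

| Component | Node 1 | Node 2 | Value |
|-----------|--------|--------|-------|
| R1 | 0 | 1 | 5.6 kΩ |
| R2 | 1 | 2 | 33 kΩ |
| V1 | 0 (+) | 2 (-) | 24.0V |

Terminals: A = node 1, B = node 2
R1 and R2 are in series across V1 (node 0 → node 1 → node 2), and the output A–B is taken across R2, so this is a voltage divider.
Series current: I = V1/(R1 + R2) = 24/(5600 + 33000) = 24/38600 = 0.0006218 A
V_R2 = I × R2 = V1 × R2/(R1 + R2) = 24 × 33000/38600 = 20.52 V

Final answer: 20.52 V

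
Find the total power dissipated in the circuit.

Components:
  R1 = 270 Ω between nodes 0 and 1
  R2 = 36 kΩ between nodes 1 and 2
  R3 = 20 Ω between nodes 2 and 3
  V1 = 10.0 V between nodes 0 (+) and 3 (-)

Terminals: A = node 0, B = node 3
Nodal analysis, taking node 3 as the 0 V reference.
Source V1 fixes V_0 = 10 V.
KCL at each unknown node (sum of currents leaving = 0; resistances in Ω):
  Node 1: (V_1 - 10)/270 + (V_1 - V_2)/36000 = 0
  Node 2: (V_2 - V_1)/36000 + (V_2 - 0)/20 = 0
Collecting terms (coefficients in siemens):
  0.003731·V_1 - 0.00002778·V_2 = 0.03704
  0.05003·V_2 - 0.00002778·V_1 = 0
Determinant D = (0.003731)(0.05003) - (-0.00002778)(-0.00002778) = 0.0001867
V_1 = [(0.03704)(0.05003) - (-0.00002778)(0)]/D = 9.926 V
V_2 = [(0.003731)(0) - (0.03704)(-0.00002778)]/D = 0.005511 V
Power in each resistor, P = (ΔV)²/R:
  P_R1 = (10 - 9.926)²/270 = 0.0000205 W
  P_R2 = (9.926 - 0.005511)²/36000 = 0.002734 W
  P_R3 = (0.005511 - 0)²/20 = 0.000001519 W
P_total = P_R1 + P_R2 + P_R3 = 0.002756 W

Final answer: 0.002756 W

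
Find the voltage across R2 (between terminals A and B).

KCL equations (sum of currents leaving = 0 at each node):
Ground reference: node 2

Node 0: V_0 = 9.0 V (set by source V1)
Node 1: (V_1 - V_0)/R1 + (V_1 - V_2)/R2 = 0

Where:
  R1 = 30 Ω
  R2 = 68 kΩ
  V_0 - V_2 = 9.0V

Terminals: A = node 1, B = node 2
R1 and R2 are in series across V1 (node 0 → node 1 → node 2), and the output A–B is taken across R2, so this is a voltage divider.
Series current: I = V1/(R1 + R2) = 9/(30 + 68000) = 9/68030 = 0.0001323 A
V_R2 = I × R2 = V1 × R2/(R1 + R2) = 9 × 68000/68030 = 8.996 V

Final answer: 8.996 V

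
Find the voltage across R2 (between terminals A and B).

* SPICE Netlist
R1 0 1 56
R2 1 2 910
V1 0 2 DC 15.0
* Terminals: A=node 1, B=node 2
R1 and R2 are in series across V1 (node 0 → node 1 → node 2), and the output A–B is taken across R2, so this is a voltage divider.
Series current: I = V1/(R1 + R2) = 15/(56 + 910) = 15/966 = 0.01553 A
V_R2 = I × R2 = V1 × R2/(R1 + R2) = 15 × 910/966 = 14.13 V

Final answer: 14.13 V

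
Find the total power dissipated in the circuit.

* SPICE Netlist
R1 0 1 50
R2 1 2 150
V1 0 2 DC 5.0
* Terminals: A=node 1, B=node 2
Nodal analysis, taking node 2 as the 0 V reference.
Source V1 fixes V_0 = 5 V.
KCL at each unknown node (sum of currents leaving = 0; resistances in Ω):
  Node 1: (V_1 - 5)/50 + (V_1 - 0)/150 = 0
Collecting terms: 0.02667 × V_1 = 0.1  =>  V_1 = 3.75 V
Power in each resistor, P = (ΔV)²/R:
  P_R1 = (5 - 3.75)²/50 = 0.03125 W
  P_R2 = (3.75 - 0)²/150 = 0.09375 W
P_total = P_R1 + P_R2 = 0.125 W

Final answer: 0.125 W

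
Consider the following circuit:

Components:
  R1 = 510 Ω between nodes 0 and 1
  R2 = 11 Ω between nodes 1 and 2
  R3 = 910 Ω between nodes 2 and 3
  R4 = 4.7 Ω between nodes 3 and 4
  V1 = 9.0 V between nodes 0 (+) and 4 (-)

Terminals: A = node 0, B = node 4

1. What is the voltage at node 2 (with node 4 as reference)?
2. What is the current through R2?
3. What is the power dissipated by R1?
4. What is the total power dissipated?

Nodal analysis, taking node 4 as the 0 V reference.
Source V1 fixes V_0 = 9 V.
KCL at each unknown node (sum of currents leaving = 0; resistances in Ω):
  Node 1: (V_1 - 9)/510 + (V_1 - V_2)/11 = 0
  Node 2: (V_2 - V_1)/11 + (V_2 - V_3)/910 = 0
  Node 3: (V_3 - V_2)/910 + (V_3 - 0)/4.7 = 0
Collecting terms (coefficients in siemens):
  0.09287·V_1 - 0.09091·V_2 = 0.01765
  0.09201·V_2 - 0.09091·V_1 - 0.001099·V_3 = 0
  0.2139·V_3 - 0.001099·V_2 = 0
Solving these 3 simultaneous equations (Gaussian elimination) gives:
  V_1 = 5.803 V, V_2 = 5.734 V, V_3 = 0.02946 V
Part 1:
  Read off the nodal solution: V_2 = 5.734 V
Part 2:
  I_R2 = (V_1 - V_2)/R2 = (5.803 - 5.734)/11 = 0.006269 A
  Magnitude: I_R2 = 0.006269 A
Part 3:
  I_R1 = (V_0 - V_1)/R1 = (9 - 5.803)/510 = 0.006269 A
  P_R1 = I_R1² × R1 = (0.006269)² × 510 = 0.02004 W
Part 4:
  Power in each resistor, P = (ΔV)²/R:
    P_R1 = (9 - 5.803)²/510 = 0.02004 W
    P_R2 = (5.803 - 5.734)²/11 = 0.0004323 W
    P_R3 = (5.734 - 0.02946)²/910 = 0.03576 W
    P_R4 = (0.02946 - 0)²/4.7 = 0.0001847 W
  P_total = P_R1 + P_R2 + P_R3 + P_R4 = 0.05642 W

Final answers:
1. V_2 = 5.734 V
2. I_R2 = 0.006269 A
3. P_R1 = 0.02004 W
4. P_total = 0.05642 W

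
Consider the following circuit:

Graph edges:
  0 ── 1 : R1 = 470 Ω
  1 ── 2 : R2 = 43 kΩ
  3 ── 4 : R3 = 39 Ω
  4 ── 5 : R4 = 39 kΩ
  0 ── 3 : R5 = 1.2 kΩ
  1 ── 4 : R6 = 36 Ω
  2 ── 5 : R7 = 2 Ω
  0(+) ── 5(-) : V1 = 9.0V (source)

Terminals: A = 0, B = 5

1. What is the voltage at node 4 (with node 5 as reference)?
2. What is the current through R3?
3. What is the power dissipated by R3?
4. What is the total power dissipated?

Nodal analysis, taking node 5 as the 0 V reference.
Source V1 fixes V_0 = 9 V.
KCL at each unknown node (sum of currents leaving = 0; resistances in Ω):
  Node 1: (V_1 - 9)/470 + (V_1 - V_2)/43000 + (V_1 - V_4)/36 = 0
  Node 2: (V_2 - V_1)/43000 + (V_2 - 0)/2 = 0
  Node 3: (V_3 - V_4)/39 + (V_3 - 9)/1200 = 0
  Node 4: (V_4 - V_3)/39 + (V_4 - 0)/39000 + (V_4 - V_1)/36 = 0
Collecting terms (coefficients in siemens):
  0.02993·V_1 - 0.00002326·V_2 - 0.02778·V_4 = 0.01915
  0.5·V_2 - 0.00002326·V_1 = 0
  0.02647·V_3 - 0.02564·V_4 = 0.0075
  0.05344·V_4 - 0.02778·V_1 - 0.02564·V_3 = 0
Solving these 4 simultaneous equations (Gaussian elimination) gives:
  V_1 = 8.854 V, V_2 = 0.0004118 V, V_3 = 8.854 V, V_4 = 8.85 V
Part 1:
  Read off the nodal solution: V_4 = 8.85 V
Part 2:
  I_R3 = (V_3 - V_4)/R3 = (8.854 - 8.85)/39 = 0.0001213 A
  Magnitude: I_R3 = 0.0001213 A
Part 3:
  I_R3 = (V_3 - V_4)/R3 = (8.854 - 8.85)/39 = 0.0001213 A
  P_R3 = I_R3² × R3 = (0.0001213)² × 39 = 0.0000005734 W
Part 4:
  Power in each resistor, P = (ΔV)²/R:
    P_R1 = (9 - 8.854)²/470 = 0.00004562 W
    P_R2 = (8.854 - 0.0004118)²/43000 = 0.001823 W
    P_R3 = (8.854 - 8.85)²/39 = 0.0000005734 W
    P_R4 = (8.85 - 0)²/39000 = 0.002008 W
    P_R5 = (9 - 8.854)²/1200 = 0.00001764 W
    P_R6 = (8.854 - 8.85)²/36 = 0.0000004019 W
    P_R7 = (0.0004118 - 0)²/2 = 0.00000008478 W
  P_total = P_R1 + P_R2 + P_R3 + P_R4 + P_R5 + P_R6 + P_R7 = 0.003895 W

Final answers:
1. V_4 = 8.85 V
2. I_R3 = 0.0001213 A
3. P_R3 = 5.734e-07 W
4. P_total = 0.003895 W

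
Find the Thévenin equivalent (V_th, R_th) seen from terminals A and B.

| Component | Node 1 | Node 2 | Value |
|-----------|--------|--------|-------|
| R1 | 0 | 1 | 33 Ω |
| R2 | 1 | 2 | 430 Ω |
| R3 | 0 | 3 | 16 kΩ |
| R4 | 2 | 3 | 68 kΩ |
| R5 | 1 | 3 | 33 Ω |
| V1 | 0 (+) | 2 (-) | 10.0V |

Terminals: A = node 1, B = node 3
Step 1 — V_th is the open-circuit voltage V_A - V_B (nothing connected across the terminals).
Nodal analysis, taking node 2 as the 0 V reference.
Source V1 fixes V_0 = 10 V.
KCL at each unknown node (sum of currents leaving = 0; resistances in Ω):
  Node 1: (V_1 - 10)/33 + (V_1 - 0)/430 + (V_1 - V_3)/33 = 0
  Node 3: (V_3 - 10)/16000 + (V_3 - 0)/68000 + (V_3 - V_1)/33 = 0
Collecting terms (coefficients in siemens):
  0.06293·V_1 - 0.0303·V_3 = 0.303
  0.03038·V_3 - 0.0303·V_1 = 0.000625
Determinant D = (0.06293)(0.03038) - (-0.0303)(-0.0303) = 0.0009936
V_1 = [(0.303)(0.03038) - (-0.0303)(0.000625)]/D = 9.284 V
V_3 = [(0.06293)(0.000625) - (0.303)(-0.0303)]/D = 9.281 V
V_th = V_1 - V_3 = 9.284 - 9.281 = 0.003022 V
Step 2 — R_th: zero the source — replace V1 by a short circuit (node 2 merges into node 0) — and find the resistance seen between A (node 1) and B (node 3).
Reduce the network between node 1 (A) and node 3 (B) by series/parallel combination:
  Rp1 = R1 ‖ R2 (parallel, both between nodes 0 and 1) = 1/(1/33 + 1/430) = 30.65 Ω
  Rp2 = R3 ‖ R4 (parallel, both between nodes 0 and 3) = 1/(1/16000 + 1/68000) = 12950 Ω
  Rs1 = Rp1 + Rp2 (series, joined only at node 0) = 30.65 + 12950 = 12980 Ω
  Rp3 = R5 ‖ Rs1 (parallel, both between nodes 1 and 3) = 1/(1/33 + 1/12980) = 32.92 Ω
R_th = 32.92 Ω

Final answer: V_th = 0.003022 V, R_th = 32.92 Ω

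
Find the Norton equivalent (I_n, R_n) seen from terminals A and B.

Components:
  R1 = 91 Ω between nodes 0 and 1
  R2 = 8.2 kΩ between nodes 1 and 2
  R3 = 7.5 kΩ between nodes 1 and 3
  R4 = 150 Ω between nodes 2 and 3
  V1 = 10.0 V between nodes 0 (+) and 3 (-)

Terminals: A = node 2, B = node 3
Find the Thévenin equivalent first; then I_n = V_th/R_th and R_n = R_th.
Step 1 — V_th is the open-circuit voltage V_A - V_B (nothing connected across the terminals).
Nodal analysis, taking node 3 as the 0 V reference.
Source V1 fixes V_0 = 10 V.
KCL at each unknown node (sum of currents leaving = 0; resistances in Ω):
  Node 1: (V_1 - 10)/91 + (V_1 - V_2)/8200 + (V_1 - 0)/7500 = 0
  Node 2: (V_2 - V_1)/8200 + (V_2 - 0)/150 = 0
Collecting terms (coefficients in siemens):
  0.01124·V_1 - 0.000122·V_2 = 0.1099
  0.006789·V_2 - 0.000122·V_1 = 0
Determinant D = (0.01124)(0.006789) - (-0.000122)(-0.000122) = 0.00007632
V_1 = [(0.1099)(0.006789) - (-0.000122)(0)]/D = 9.775 V
V_2 = [(0.01124)(0) - (0.1099)(-0.000122)]/D = 0.1756 V
V_th = V_2 - V_3 = 0.1756 - 0 = 0.1756 V
Step 2 — R_th: zero the source — replace V1 by a short circuit (node 3 merges into node 0) — and find the resistance seen between A (node 2) and B (node 0).
Reduce the network between node 2 (A) and node 0 (B) by series/parallel combination:
  Rp1 = R1 ‖ R3 (parallel, both between nodes 0 and 1) = 1/(1/91 + 1/7500) = 89.91 Ω
  Rs1 = R2 + Rp1 (series, joined only at node 1) = 8200 + 89.91 = 8290 Ω
  Rp2 = R4 ‖ Rs1 (parallel, both between nodes 0 and 2) = 1/(1/150 + 1/8290) = 147.3 Ω
R_th = 147.3 Ω
I_n = V_th/R_th = 0.1756/147.3 = 0.001192 A, and R_n = R_th = 147.3 Ω

Final answer: I_n = 0.001192 A, R_n = 147.3 Ω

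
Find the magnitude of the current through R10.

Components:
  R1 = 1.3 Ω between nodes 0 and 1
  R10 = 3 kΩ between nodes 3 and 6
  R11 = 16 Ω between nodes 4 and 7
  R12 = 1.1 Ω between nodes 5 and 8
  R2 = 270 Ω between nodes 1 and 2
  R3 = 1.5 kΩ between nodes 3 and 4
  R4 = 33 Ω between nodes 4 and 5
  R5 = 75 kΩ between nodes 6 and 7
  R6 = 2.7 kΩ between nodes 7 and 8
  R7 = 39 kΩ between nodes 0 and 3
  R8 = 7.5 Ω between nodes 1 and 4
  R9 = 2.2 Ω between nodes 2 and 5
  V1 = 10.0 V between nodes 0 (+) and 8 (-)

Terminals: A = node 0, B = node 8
Nodal analysis, taking node 8 as the 0 V reference.
Source V1 fixes V_0 = 10 V.
KCL at each unknown node (sum of currents leaving = 0; resistances in Ω):
  Node 1: (V_1 - 10)/1.3 + (V_1 - V_2)/270 + (V_1 - V_4)/7.5 = 0
  Node 2: (V_2 - V_1)/270 + (V_2 - V_5)/2.2 = 0
  Node 3: (V_3 - V_4)/1500 + (V_3 - 10)/39000 + (V_3 - V_6)/3000 = 0
  Node 4: (V_4 - V_3)/1500 + (V_4 - V_5)/33 + (V_4 - V_1)/7.5 + (V_4 - V_7)/16 = 0
  Node 5: (V_5 - V_4)/33 + (V_5 - V_2)/2.2 + (V_5 - 0)/1.1 = 0
  Node 6: (V_6 - V_7)/75000 + (V_6 - V_3)/3000 = 0
  Node 7: (V_7 - V_6)/75000 + (V_7 - 0)/2700 + (V_7 - V_4)/16 = 0
Collecting terms (coefficients in siemens):
  0.9063·V_1 - 0.003704·V_2 - 0.1333·V_4 = 7.692
  0.4582·V_2 - 0.003704·V_1 - 0.4545·V_5 = 0
  0.001026·V_3 - 0.0006667·V_4 - 0.0003333·V_6 = 0.0002564
  0.2268·V_4 - 0.1333·V_1 - 0.0006667·V_3 - 0.0303·V_5 - 0.0625·V_7 = 0
  1.394·V_5 - 0.4545·V_2 - 0.0303·V_4 = 0
  0.0003467·V_6 - 0.0003333·V_3 - 0.00001333·V_7 = 0
  0.06288·V_7 - 0.0625·V_4 - 0.00001333·V_6 = 0
Solving these 7 simultaneous equations (Gaussian elimination) gives:
  V_1 = 9.652 V, V_2 = 0.3671 V, V_3 = 7.976 V, V_4 = 7.901 V
  V_5 = 0.2915 V, V_6 = 7.972 V, V_7 = 7.854 V
I_R10 = (V_3 - V_6)/R10 = (7.976 - 7.972)/3000 = 0.000001564 A
|I_R10| = 0.000001564 A

Final answer: |I_R10| = 1.564e-06 A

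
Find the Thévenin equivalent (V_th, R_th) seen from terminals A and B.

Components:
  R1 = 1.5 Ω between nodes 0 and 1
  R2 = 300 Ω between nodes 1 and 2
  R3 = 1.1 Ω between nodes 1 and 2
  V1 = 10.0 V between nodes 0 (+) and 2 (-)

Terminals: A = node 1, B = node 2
Step 1 — V_th is the open-circuit voltage V_A - V_B (nothing connected across the terminals).
Nodal analysis, taking node 2 as the 0 V reference.
Source V1 fixes V_0 = 10 V.
KCL at each unknown node (sum of currents leaving = 0; resistances in Ω):
  Node 1: (V_1 - 10)/1.5 + (V_1 - 0)/300 + (V_1 - 0)/1.1 = 0
Collecting terms: 1.579 × V_1 = 6.667  =>  V_1 = 4.222 V
V_th = V_1 - V_2 = 4.222 - 0 = 4.222 V
Step 2 — R_th: zero the source — replace V1 by a short circuit (node 2 merges into node 0) — and find the resistance seen between A (node 1) and B (node 0).
Reduce the network between node 1 (A) and node 0 (B) by series/parallel combination:
  Rp1 = R1 ‖ R2 ‖ R3 (parallel, all between nodes 0 and 1) = 1/(1/1.5 + 1/300 + 1/1.1) = 0.6333 Ω
R_th = 0.6333 Ω

Final answer: V_th = 4.222 V, R_th = 0.6333 Ω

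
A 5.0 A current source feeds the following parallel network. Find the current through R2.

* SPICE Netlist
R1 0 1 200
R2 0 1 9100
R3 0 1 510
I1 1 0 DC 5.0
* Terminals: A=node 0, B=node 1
All resistors sit directly between nodes 0 and 1, so they are in parallel and share one voltage V; the full source current 5 A splits among them.
1/R_par = 1/200 + 1/9100 + 1/510 = 0.007071 S  =>  R_par = 141.4 Ω
V = I × R_par = 5 × 141.4 = 707.1 V
I_R2 = V/R2 = 707.1/9100 = 0.07771 A

Final answer: 0.07771 A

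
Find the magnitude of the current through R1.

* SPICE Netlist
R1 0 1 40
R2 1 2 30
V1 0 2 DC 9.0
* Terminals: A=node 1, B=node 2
Nodal analysis, taking node 2 as the 0 V reference.
Source V1 fixes V_0 = 9 V.
KCL at each unknown node (sum of currents leaving = 0; resistances in Ω):
  Node 1: (V_1 - 9)/40 + (V_1 - 0)/30 = 0
Collecting terms: 0.05833 × V_1 = 0.225  =>  V_1 = 3.857 V
I_R1 = (V_0 - V_1)/R1 = (9 - 3.857)/40 = 0.1286 A
|I_R1| = 0.1286 A

Final answer: |I_R1| = 0.1286 A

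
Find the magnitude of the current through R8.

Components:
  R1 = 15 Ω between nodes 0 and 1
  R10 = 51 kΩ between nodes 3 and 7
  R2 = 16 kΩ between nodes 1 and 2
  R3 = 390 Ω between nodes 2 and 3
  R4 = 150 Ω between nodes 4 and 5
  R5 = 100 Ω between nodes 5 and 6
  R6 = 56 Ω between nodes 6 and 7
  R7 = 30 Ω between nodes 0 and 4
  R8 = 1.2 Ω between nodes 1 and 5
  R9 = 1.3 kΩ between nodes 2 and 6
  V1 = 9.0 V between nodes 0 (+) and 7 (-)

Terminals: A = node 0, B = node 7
Nodal analysis, taking node 7 as the 0 V reference.
Source V1 fixes V_0 = 9 V.
KCL at each unknown node (sum of currents leaving = 0; resistances in Ω):
  Node 1: (V_1 - 9)/15 + (V_1 - V_2)/16000 + (V_1 - V_5)/1.2 = 0
  Node 2: (V_2 - V_1)/16000 + (V_2 - V_3)/390 + (V_2 - V_6)/1300 = 0
  Node 3: (V_3 - V_2)/390 + (V_3 - 0)/51000 = 0
  Node 4: (V_4 - V_5)/150 + (V_4 - 9)/30 = 0
  Node 5: (V_5 - V_4)/150 + (V_5 - V_6)/100 + (V_5 - V_1)/1.2 = 0
  Node 6: (V_6 - V_5)/100 + (V_6 - 0)/56 + (V_6 - V_2)/1300 = 0
Collecting terms (coefficients in siemens):
  0.9001·V_1 - 0.0000625·V_2 - 0.8333·V_5 = 0.6
  0.003396·V_2 - 0.0000625·V_1 - 0.002564·V_3 - 0.0007692·V_6 = 0
  0.002584·V_3 - 0.002564·V_2 = 0
  0.04·V_4 - 0.006667·V_5 = 0.3
  0.85·V_5 - 0.8333·V_1 - 0.006667·V_4 - 0.01·V_6 = 0
  0.02863·V_6 - 0.0007692·V_2 - 0.01·V_5 = 0
Solving these 6 simultaneous equations (Gaussian elimination) gives:
  V_1 = 8.272 V, V_2 = 3.28 V, V_3 = 3.255 V, V_4 = 8.869 V
  V_5 = 8.214 V, V_6 = 2.958 V
I_R8 = (V_1 - V_5)/R8 = (8.272 - 8.214)/1.2 = 0.0482 A
|I_R8| = 0.0482 A

Final answer: |I_R8| = 0.0482 A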